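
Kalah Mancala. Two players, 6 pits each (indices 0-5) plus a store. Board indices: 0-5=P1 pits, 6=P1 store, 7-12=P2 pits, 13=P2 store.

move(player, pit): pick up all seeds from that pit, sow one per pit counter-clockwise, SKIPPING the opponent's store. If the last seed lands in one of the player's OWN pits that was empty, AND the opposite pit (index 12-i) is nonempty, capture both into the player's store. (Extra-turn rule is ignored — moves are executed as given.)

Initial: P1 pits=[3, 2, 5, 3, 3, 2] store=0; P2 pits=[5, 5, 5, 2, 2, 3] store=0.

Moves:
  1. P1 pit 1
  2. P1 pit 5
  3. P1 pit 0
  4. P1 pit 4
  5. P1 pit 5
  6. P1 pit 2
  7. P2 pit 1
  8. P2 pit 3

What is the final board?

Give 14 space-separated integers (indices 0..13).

Move 1: P1 pit1 -> P1=[3,0,6,4,3,2](0) P2=[5,5,5,2,2,3](0)
Move 2: P1 pit5 -> P1=[3,0,6,4,3,0](1) P2=[6,5,5,2,2,3](0)
Move 3: P1 pit0 -> P1=[0,1,7,5,3,0](1) P2=[6,5,5,2,2,3](0)
Move 4: P1 pit4 -> P1=[0,1,7,5,0,1](2) P2=[7,5,5,2,2,3](0)
Move 5: P1 pit5 -> P1=[0,1,7,5,0,0](3) P2=[7,5,5,2,2,3](0)
Move 6: P1 pit2 -> P1=[0,1,0,6,1,1](4) P2=[8,6,6,2,2,3](0)
Move 7: P2 pit1 -> P1=[1,1,0,6,1,1](4) P2=[8,0,7,3,3,4](1)
Move 8: P2 pit3 -> P1=[1,1,0,6,1,1](4) P2=[8,0,7,0,4,5](2)

Answer: 1 1 0 6 1 1 4 8 0 7 0 4 5 2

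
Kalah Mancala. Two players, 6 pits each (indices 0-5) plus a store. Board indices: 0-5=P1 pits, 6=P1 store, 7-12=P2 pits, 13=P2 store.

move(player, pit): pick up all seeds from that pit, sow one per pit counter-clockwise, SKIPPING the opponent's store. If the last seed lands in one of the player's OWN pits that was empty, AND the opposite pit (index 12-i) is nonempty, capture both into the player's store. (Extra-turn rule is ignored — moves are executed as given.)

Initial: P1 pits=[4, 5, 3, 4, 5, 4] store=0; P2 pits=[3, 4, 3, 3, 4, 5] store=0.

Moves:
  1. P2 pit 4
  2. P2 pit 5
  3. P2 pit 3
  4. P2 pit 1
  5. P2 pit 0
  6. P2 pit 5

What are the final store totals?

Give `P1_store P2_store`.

Answer: 0 4

Derivation:
Move 1: P2 pit4 -> P1=[5,6,3,4,5,4](0) P2=[3,4,3,3,0,6](1)
Move 2: P2 pit5 -> P1=[6,7,4,5,6,4](0) P2=[3,4,3,3,0,0](2)
Move 3: P2 pit3 -> P1=[6,7,4,5,6,4](0) P2=[3,4,3,0,1,1](3)
Move 4: P2 pit1 -> P1=[6,7,4,5,6,4](0) P2=[3,0,4,1,2,2](3)
Move 5: P2 pit0 -> P1=[6,7,4,5,6,4](0) P2=[0,1,5,2,2,2](3)
Move 6: P2 pit5 -> P1=[7,7,4,5,6,4](0) P2=[0,1,5,2,2,0](4)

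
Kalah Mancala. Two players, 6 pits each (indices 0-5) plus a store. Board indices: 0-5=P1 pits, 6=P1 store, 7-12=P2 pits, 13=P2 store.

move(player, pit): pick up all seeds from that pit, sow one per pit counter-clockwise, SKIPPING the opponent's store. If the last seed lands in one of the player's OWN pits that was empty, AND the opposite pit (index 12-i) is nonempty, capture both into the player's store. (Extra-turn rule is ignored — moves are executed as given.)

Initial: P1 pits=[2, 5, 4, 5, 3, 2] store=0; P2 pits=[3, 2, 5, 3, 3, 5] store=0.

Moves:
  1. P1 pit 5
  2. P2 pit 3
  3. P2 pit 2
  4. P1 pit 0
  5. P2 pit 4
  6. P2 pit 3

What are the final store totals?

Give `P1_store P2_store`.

Answer: 1 11

Derivation:
Move 1: P1 pit5 -> P1=[2,5,4,5,3,0](1) P2=[4,2,5,3,3,5](0)
Move 2: P2 pit3 -> P1=[2,5,4,5,3,0](1) P2=[4,2,5,0,4,6](1)
Move 3: P2 pit2 -> P1=[3,5,4,5,3,0](1) P2=[4,2,0,1,5,7](2)
Move 4: P1 pit0 -> P1=[0,6,5,6,3,0](1) P2=[4,2,0,1,5,7](2)
Move 5: P2 pit4 -> P1=[1,7,6,6,3,0](1) P2=[4,2,0,1,0,8](3)
Move 6: P2 pit3 -> P1=[1,0,6,6,3,0](1) P2=[4,2,0,0,0,8](11)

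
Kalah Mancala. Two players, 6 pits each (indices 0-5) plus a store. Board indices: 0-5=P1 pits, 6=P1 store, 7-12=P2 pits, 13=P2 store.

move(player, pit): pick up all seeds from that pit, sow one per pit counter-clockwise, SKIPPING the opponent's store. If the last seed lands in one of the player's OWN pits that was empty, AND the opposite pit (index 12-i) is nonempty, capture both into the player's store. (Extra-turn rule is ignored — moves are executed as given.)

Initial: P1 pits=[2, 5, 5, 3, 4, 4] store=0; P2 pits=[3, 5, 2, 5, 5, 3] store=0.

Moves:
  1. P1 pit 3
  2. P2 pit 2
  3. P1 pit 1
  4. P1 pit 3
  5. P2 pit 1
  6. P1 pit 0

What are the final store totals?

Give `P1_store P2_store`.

Answer: 2 1

Derivation:
Move 1: P1 pit3 -> P1=[2,5,5,0,5,5](1) P2=[3,5,2,5,5,3](0)
Move 2: P2 pit2 -> P1=[2,5,5,0,5,5](1) P2=[3,5,0,6,6,3](0)
Move 3: P1 pit1 -> P1=[2,0,6,1,6,6](2) P2=[3,5,0,6,6,3](0)
Move 4: P1 pit3 -> P1=[2,0,6,0,7,6](2) P2=[3,5,0,6,6,3](0)
Move 5: P2 pit1 -> P1=[2,0,6,0,7,6](2) P2=[3,0,1,7,7,4](1)
Move 6: P1 pit0 -> P1=[0,1,7,0,7,6](2) P2=[3,0,1,7,7,4](1)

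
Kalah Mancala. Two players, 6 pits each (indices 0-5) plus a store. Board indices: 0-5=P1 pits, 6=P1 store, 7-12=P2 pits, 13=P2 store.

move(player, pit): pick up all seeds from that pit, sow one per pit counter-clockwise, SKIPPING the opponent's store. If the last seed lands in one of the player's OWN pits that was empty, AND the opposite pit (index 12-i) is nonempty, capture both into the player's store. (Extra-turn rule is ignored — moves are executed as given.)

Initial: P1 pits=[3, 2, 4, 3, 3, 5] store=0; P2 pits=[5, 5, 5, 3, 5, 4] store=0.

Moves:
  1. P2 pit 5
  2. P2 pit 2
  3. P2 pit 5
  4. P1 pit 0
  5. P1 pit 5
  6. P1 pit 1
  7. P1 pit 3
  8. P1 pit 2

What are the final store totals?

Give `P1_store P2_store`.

Answer: 10 3

Derivation:
Move 1: P2 pit5 -> P1=[4,3,5,3,3,5](0) P2=[5,5,5,3,5,0](1)
Move 2: P2 pit2 -> P1=[5,3,5,3,3,5](0) P2=[5,5,0,4,6,1](2)
Move 3: P2 pit5 -> P1=[5,3,5,3,3,5](0) P2=[5,5,0,4,6,0](3)
Move 4: P1 pit0 -> P1=[0,4,6,4,4,6](0) P2=[5,5,0,4,6,0](3)
Move 5: P1 pit5 -> P1=[0,4,6,4,4,0](1) P2=[6,6,1,5,7,0](3)
Move 6: P1 pit1 -> P1=[0,0,7,5,5,0](8) P2=[0,6,1,5,7,0](3)
Move 7: P1 pit3 -> P1=[0,0,7,0,6,1](9) P2=[1,7,1,5,7,0](3)
Move 8: P1 pit2 -> P1=[0,0,0,1,7,2](10) P2=[2,8,2,5,7,0](3)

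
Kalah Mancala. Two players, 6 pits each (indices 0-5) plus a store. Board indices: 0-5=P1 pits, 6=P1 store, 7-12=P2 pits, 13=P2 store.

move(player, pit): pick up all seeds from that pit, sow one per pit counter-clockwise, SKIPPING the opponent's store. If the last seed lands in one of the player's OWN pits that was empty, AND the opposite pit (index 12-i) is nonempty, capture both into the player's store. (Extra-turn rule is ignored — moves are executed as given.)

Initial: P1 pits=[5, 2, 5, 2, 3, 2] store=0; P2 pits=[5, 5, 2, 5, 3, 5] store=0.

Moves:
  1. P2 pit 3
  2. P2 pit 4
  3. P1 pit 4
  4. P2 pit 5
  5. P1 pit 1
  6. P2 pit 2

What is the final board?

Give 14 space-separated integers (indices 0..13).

Move 1: P2 pit3 -> P1=[6,3,5,2,3,2](0) P2=[5,5,2,0,4,6](1)
Move 2: P2 pit4 -> P1=[7,4,5,2,3,2](0) P2=[5,5,2,0,0,7](2)
Move 3: P1 pit4 -> P1=[7,4,5,2,0,3](1) P2=[6,5,2,0,0,7](2)
Move 4: P2 pit5 -> P1=[8,5,6,3,1,4](1) P2=[6,5,2,0,0,0](3)
Move 5: P1 pit1 -> P1=[8,0,7,4,2,5](2) P2=[6,5,2,0,0,0](3)
Move 6: P2 pit2 -> P1=[8,0,7,4,2,5](2) P2=[6,5,0,1,1,0](3)

Answer: 8 0 7 4 2 5 2 6 5 0 1 1 0 3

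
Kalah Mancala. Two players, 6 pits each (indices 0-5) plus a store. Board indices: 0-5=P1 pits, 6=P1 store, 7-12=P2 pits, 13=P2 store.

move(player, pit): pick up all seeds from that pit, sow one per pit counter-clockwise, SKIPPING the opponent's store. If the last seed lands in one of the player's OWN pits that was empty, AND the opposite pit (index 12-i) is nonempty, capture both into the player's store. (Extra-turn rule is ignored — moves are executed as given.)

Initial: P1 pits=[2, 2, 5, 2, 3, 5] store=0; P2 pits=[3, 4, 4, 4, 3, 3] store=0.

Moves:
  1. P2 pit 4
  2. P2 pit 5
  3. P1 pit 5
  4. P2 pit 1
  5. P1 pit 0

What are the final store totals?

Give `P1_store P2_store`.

Move 1: P2 pit4 -> P1=[3,2,5,2,3,5](0) P2=[3,4,4,4,0,4](1)
Move 2: P2 pit5 -> P1=[4,3,6,2,3,5](0) P2=[3,4,4,4,0,0](2)
Move 3: P1 pit5 -> P1=[4,3,6,2,3,0](1) P2=[4,5,5,5,0,0](2)
Move 4: P2 pit1 -> P1=[4,3,6,2,3,0](1) P2=[4,0,6,6,1,1](3)
Move 5: P1 pit0 -> P1=[0,4,7,3,4,0](1) P2=[4,0,6,6,1,1](3)

Answer: 1 3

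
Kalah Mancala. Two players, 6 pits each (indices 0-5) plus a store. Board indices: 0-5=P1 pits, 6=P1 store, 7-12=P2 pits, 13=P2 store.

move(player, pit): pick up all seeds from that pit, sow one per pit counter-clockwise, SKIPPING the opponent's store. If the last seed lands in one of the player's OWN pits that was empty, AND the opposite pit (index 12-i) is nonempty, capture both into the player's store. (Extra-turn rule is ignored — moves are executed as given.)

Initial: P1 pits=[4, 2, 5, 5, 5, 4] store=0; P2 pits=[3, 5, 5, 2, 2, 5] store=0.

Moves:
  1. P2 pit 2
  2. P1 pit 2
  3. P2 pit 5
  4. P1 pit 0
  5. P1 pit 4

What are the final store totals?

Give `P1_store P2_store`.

Move 1: P2 pit2 -> P1=[5,2,5,5,5,4](0) P2=[3,5,0,3,3,6](1)
Move 2: P1 pit2 -> P1=[5,2,0,6,6,5](1) P2=[4,5,0,3,3,6](1)
Move 3: P2 pit5 -> P1=[6,3,1,7,7,5](1) P2=[4,5,0,3,3,0](2)
Move 4: P1 pit0 -> P1=[0,4,2,8,8,6](2) P2=[4,5,0,3,3,0](2)
Move 5: P1 pit4 -> P1=[0,4,2,8,0,7](3) P2=[5,6,1,4,4,1](2)

Answer: 3 2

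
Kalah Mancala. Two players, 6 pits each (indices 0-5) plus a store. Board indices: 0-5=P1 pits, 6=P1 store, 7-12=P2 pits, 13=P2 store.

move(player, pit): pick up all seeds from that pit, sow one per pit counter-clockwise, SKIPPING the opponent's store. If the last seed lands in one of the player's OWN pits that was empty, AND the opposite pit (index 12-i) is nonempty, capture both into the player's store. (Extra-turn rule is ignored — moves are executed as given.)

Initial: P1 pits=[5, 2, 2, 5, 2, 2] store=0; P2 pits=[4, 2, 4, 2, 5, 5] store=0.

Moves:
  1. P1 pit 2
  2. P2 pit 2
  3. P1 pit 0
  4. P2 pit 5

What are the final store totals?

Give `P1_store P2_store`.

Answer: 0 2

Derivation:
Move 1: P1 pit2 -> P1=[5,2,0,6,3,2](0) P2=[4,2,4,2,5,5](0)
Move 2: P2 pit2 -> P1=[5,2,0,6,3,2](0) P2=[4,2,0,3,6,6](1)
Move 3: P1 pit0 -> P1=[0,3,1,7,4,3](0) P2=[4,2,0,3,6,6](1)
Move 4: P2 pit5 -> P1=[1,4,2,8,5,3](0) P2=[4,2,0,3,6,0](2)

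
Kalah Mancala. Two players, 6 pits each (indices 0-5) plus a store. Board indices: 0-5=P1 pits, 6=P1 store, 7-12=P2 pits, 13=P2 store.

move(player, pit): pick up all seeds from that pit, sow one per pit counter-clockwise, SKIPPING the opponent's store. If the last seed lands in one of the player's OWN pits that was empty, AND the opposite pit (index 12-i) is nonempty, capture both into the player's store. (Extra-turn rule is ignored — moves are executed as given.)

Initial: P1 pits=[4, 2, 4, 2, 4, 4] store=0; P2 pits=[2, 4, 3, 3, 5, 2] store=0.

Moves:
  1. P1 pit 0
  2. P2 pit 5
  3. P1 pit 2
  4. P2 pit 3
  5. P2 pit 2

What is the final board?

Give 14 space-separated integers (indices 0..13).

Answer: 1 3 0 4 6 5 1 3 4 0 1 7 2 2

Derivation:
Move 1: P1 pit0 -> P1=[0,3,5,3,5,4](0) P2=[2,4,3,3,5,2](0)
Move 2: P2 pit5 -> P1=[1,3,5,3,5,4](0) P2=[2,4,3,3,5,0](1)
Move 3: P1 pit2 -> P1=[1,3,0,4,6,5](1) P2=[3,4,3,3,5,0](1)
Move 4: P2 pit3 -> P1=[1,3,0,4,6,5](1) P2=[3,4,3,0,6,1](2)
Move 5: P2 pit2 -> P1=[1,3,0,4,6,5](1) P2=[3,4,0,1,7,2](2)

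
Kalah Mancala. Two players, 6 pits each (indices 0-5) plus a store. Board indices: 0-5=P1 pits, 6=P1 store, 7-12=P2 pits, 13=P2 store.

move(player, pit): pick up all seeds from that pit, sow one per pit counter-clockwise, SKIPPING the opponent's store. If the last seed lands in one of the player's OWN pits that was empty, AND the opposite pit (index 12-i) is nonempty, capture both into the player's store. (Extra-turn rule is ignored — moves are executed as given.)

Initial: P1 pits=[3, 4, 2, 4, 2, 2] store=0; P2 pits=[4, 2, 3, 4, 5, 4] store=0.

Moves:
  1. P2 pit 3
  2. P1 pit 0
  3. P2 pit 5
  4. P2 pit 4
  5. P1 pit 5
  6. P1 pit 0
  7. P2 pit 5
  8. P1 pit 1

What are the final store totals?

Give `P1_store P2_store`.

Move 1: P2 pit3 -> P1=[4,4,2,4,2,2](0) P2=[4,2,3,0,6,5](1)
Move 2: P1 pit0 -> P1=[0,5,3,5,3,2](0) P2=[4,2,3,0,6,5](1)
Move 3: P2 pit5 -> P1=[1,6,4,6,3,2](0) P2=[4,2,3,0,6,0](2)
Move 4: P2 pit4 -> P1=[2,7,5,7,3,2](0) P2=[4,2,3,0,0,1](3)
Move 5: P1 pit5 -> P1=[2,7,5,7,3,0](1) P2=[5,2,3,0,0,1](3)
Move 6: P1 pit0 -> P1=[0,8,6,7,3,0](1) P2=[5,2,3,0,0,1](3)
Move 7: P2 pit5 -> P1=[0,8,6,7,3,0](1) P2=[5,2,3,0,0,0](4)
Move 8: P1 pit1 -> P1=[0,0,7,8,4,1](2) P2=[6,3,4,0,0,0](4)

Answer: 2 4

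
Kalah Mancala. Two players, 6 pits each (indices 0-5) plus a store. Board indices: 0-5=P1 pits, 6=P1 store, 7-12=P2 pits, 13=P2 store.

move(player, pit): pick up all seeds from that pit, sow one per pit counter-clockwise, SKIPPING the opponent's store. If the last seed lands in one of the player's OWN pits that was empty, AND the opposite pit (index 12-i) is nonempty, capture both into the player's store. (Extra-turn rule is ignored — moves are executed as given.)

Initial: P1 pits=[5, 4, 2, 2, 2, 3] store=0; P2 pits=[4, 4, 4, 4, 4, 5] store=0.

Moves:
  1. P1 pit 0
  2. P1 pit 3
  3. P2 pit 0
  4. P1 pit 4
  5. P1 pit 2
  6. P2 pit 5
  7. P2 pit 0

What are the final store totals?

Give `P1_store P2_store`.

Move 1: P1 pit0 -> P1=[0,5,3,3,3,4](0) P2=[4,4,4,4,4,5](0)
Move 2: P1 pit3 -> P1=[0,5,3,0,4,5](1) P2=[4,4,4,4,4,5](0)
Move 3: P2 pit0 -> P1=[0,5,3,0,4,5](1) P2=[0,5,5,5,5,5](0)
Move 4: P1 pit4 -> P1=[0,5,3,0,0,6](2) P2=[1,6,5,5,5,5](0)
Move 5: P1 pit2 -> P1=[0,5,0,1,1,7](2) P2=[1,6,5,5,5,5](0)
Move 6: P2 pit5 -> P1=[1,6,1,2,1,7](2) P2=[1,6,5,5,5,0](1)
Move 7: P2 pit0 -> P1=[1,6,1,2,1,7](2) P2=[0,7,5,5,5,0](1)

Answer: 2 1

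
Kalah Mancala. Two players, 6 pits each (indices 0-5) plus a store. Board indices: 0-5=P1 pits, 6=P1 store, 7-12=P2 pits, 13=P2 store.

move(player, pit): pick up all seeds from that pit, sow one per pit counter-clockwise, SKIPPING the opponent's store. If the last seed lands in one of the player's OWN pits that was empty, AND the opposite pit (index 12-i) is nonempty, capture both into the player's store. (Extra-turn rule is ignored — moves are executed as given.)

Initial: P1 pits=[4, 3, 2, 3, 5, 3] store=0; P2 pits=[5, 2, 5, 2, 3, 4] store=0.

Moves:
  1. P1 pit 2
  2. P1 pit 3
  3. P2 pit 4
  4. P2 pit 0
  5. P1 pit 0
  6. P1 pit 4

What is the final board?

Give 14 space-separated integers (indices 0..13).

Move 1: P1 pit2 -> P1=[4,3,0,4,6,3](0) P2=[5,2,5,2,3,4](0)
Move 2: P1 pit3 -> P1=[4,3,0,0,7,4](1) P2=[6,2,5,2,3,4](0)
Move 3: P2 pit4 -> P1=[5,3,0,0,7,4](1) P2=[6,2,5,2,0,5](1)
Move 4: P2 pit0 -> P1=[5,3,0,0,7,4](1) P2=[0,3,6,3,1,6](2)
Move 5: P1 pit0 -> P1=[0,4,1,1,8,5](1) P2=[0,3,6,3,1,6](2)
Move 6: P1 pit4 -> P1=[0,4,1,1,0,6](2) P2=[1,4,7,4,2,7](2)

Answer: 0 4 1 1 0 6 2 1 4 7 4 2 7 2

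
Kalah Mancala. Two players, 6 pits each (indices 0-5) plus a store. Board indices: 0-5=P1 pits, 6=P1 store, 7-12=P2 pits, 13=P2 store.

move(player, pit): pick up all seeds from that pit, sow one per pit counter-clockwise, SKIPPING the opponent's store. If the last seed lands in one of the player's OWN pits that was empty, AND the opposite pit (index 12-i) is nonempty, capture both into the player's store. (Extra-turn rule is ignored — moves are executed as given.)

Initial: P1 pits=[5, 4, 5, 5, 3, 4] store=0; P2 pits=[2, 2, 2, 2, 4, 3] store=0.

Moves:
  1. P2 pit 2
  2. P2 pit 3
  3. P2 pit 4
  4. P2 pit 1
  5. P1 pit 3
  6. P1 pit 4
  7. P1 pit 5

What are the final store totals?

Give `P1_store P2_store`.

Move 1: P2 pit2 -> P1=[5,4,5,5,3,4](0) P2=[2,2,0,3,5,3](0)
Move 2: P2 pit3 -> P1=[5,4,5,5,3,4](0) P2=[2,2,0,0,6,4](1)
Move 3: P2 pit4 -> P1=[6,5,6,6,3,4](0) P2=[2,2,0,0,0,5](2)
Move 4: P2 pit1 -> P1=[6,5,0,6,3,4](0) P2=[2,0,1,0,0,5](9)
Move 5: P1 pit3 -> P1=[6,5,0,0,4,5](1) P2=[3,1,2,0,0,5](9)
Move 6: P1 pit4 -> P1=[6,5,0,0,0,6](2) P2=[4,2,2,0,0,5](9)
Move 7: P1 pit5 -> P1=[6,5,0,0,0,0](3) P2=[5,3,3,1,1,5](9)

Answer: 3 9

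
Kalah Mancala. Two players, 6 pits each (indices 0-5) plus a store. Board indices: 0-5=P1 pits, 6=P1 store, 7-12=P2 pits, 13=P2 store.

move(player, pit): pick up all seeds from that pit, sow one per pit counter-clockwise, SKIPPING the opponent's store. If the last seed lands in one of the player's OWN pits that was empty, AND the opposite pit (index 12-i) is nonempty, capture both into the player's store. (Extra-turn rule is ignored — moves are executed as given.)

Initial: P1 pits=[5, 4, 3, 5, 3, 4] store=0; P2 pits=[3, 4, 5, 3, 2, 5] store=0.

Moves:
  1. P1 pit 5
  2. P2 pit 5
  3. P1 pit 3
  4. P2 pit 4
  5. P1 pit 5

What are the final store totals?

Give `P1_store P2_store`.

Answer: 3 2

Derivation:
Move 1: P1 pit5 -> P1=[5,4,3,5,3,0](1) P2=[4,5,6,3,2,5](0)
Move 2: P2 pit5 -> P1=[6,5,4,6,3,0](1) P2=[4,5,6,3,2,0](1)
Move 3: P1 pit3 -> P1=[6,5,4,0,4,1](2) P2=[5,6,7,3,2,0](1)
Move 4: P2 pit4 -> P1=[6,5,4,0,4,1](2) P2=[5,6,7,3,0,1](2)
Move 5: P1 pit5 -> P1=[6,5,4,0,4,0](3) P2=[5,6,7,3,0,1](2)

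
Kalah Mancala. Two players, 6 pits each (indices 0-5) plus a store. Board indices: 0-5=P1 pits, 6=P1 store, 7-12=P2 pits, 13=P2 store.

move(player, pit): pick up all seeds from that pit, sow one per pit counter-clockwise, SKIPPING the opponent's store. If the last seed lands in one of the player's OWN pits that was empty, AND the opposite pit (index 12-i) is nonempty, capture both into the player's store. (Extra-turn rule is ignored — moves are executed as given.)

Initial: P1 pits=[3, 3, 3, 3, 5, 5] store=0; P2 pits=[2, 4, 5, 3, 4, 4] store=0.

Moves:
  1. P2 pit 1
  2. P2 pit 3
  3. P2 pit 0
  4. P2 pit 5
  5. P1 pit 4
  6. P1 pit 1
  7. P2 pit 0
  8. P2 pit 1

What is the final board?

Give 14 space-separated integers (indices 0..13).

Move 1: P2 pit1 -> P1=[3,3,3,3,5,5](0) P2=[2,0,6,4,5,5](0)
Move 2: P2 pit3 -> P1=[4,3,3,3,5,5](0) P2=[2,0,6,0,6,6](1)
Move 3: P2 pit0 -> P1=[4,3,3,3,5,5](0) P2=[0,1,7,0,6,6](1)
Move 4: P2 pit5 -> P1=[5,4,4,4,6,5](0) P2=[0,1,7,0,6,0](2)
Move 5: P1 pit4 -> P1=[5,4,4,4,0,6](1) P2=[1,2,8,1,6,0](2)
Move 6: P1 pit1 -> P1=[5,0,5,5,1,7](1) P2=[1,2,8,1,6,0](2)
Move 7: P2 pit0 -> P1=[5,0,5,5,1,7](1) P2=[0,3,8,1,6,0](2)
Move 8: P2 pit1 -> P1=[5,0,5,5,1,7](1) P2=[0,0,9,2,7,0](2)

Answer: 5 0 5 5 1 7 1 0 0 9 2 7 0 2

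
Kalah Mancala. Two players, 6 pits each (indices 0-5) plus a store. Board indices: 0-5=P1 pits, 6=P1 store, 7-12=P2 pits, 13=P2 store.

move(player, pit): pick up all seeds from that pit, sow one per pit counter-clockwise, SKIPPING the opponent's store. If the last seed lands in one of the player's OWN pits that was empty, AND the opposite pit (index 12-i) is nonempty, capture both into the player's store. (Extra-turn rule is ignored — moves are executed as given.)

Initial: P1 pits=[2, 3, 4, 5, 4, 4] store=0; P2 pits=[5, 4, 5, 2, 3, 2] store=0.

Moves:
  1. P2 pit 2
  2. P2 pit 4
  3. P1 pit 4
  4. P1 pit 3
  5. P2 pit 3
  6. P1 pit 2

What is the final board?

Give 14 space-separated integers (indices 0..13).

Move 1: P2 pit2 -> P1=[3,3,4,5,4,4](0) P2=[5,4,0,3,4,3](1)
Move 2: P2 pit4 -> P1=[4,4,4,5,4,4](0) P2=[5,4,0,3,0,4](2)
Move 3: P1 pit4 -> P1=[4,4,4,5,0,5](1) P2=[6,5,0,3,0,4](2)
Move 4: P1 pit3 -> P1=[4,4,4,0,1,6](2) P2=[7,6,0,3,0,4](2)
Move 5: P2 pit3 -> P1=[4,4,4,0,1,6](2) P2=[7,6,0,0,1,5](3)
Move 6: P1 pit2 -> P1=[4,4,0,1,2,7](3) P2=[7,6,0,0,1,5](3)

Answer: 4 4 0 1 2 7 3 7 6 0 0 1 5 3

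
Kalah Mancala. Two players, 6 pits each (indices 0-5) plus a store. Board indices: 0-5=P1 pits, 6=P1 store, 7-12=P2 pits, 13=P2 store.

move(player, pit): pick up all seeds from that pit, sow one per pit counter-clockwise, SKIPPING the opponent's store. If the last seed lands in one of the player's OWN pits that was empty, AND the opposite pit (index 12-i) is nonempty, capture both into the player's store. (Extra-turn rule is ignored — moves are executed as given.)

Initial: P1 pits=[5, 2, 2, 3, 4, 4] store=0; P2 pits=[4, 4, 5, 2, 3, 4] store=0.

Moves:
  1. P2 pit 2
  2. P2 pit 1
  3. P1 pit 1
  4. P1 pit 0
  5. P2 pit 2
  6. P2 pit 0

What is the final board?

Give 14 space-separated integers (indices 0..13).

Move 1: P2 pit2 -> P1=[6,2,2,3,4,4](0) P2=[4,4,0,3,4,5](1)
Move 2: P2 pit1 -> P1=[6,2,2,3,4,4](0) P2=[4,0,1,4,5,6](1)
Move 3: P1 pit1 -> P1=[6,0,3,4,4,4](0) P2=[4,0,1,4,5,6](1)
Move 4: P1 pit0 -> P1=[0,1,4,5,5,5](1) P2=[4,0,1,4,5,6](1)
Move 5: P2 pit2 -> P1=[0,1,4,5,5,5](1) P2=[4,0,0,5,5,6](1)
Move 6: P2 pit0 -> P1=[0,1,4,5,5,5](1) P2=[0,1,1,6,6,6](1)

Answer: 0 1 4 5 5 5 1 0 1 1 6 6 6 1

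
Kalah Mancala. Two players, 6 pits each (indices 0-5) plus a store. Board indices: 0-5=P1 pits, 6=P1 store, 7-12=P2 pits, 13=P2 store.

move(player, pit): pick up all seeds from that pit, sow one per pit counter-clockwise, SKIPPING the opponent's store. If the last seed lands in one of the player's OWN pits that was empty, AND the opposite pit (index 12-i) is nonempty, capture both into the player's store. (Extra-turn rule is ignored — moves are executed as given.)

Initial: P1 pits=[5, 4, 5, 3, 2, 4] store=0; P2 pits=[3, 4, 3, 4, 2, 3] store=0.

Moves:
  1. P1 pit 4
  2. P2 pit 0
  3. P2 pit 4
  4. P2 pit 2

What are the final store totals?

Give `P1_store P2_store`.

Answer: 1 2

Derivation:
Move 1: P1 pit4 -> P1=[5,4,5,3,0,5](1) P2=[3,4,3,4,2,3](0)
Move 2: P2 pit0 -> P1=[5,4,5,3,0,5](1) P2=[0,5,4,5,2,3](0)
Move 3: P2 pit4 -> P1=[5,4,5,3,0,5](1) P2=[0,5,4,5,0,4](1)
Move 4: P2 pit2 -> P1=[5,4,5,3,0,5](1) P2=[0,5,0,6,1,5](2)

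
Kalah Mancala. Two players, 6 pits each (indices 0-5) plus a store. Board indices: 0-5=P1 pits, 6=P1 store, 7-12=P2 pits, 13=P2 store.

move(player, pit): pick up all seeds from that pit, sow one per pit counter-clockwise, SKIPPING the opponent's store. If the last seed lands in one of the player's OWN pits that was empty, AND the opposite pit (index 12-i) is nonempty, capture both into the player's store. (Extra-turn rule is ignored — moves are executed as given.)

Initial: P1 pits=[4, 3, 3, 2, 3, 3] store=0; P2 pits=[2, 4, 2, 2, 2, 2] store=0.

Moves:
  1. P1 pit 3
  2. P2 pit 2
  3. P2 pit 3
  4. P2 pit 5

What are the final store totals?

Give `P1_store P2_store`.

Answer: 0 2

Derivation:
Move 1: P1 pit3 -> P1=[4,3,3,0,4,4](0) P2=[2,4,2,2,2,2](0)
Move 2: P2 pit2 -> P1=[4,3,3,0,4,4](0) P2=[2,4,0,3,3,2](0)
Move 3: P2 pit3 -> P1=[4,3,3,0,4,4](0) P2=[2,4,0,0,4,3](1)
Move 4: P2 pit5 -> P1=[5,4,3,0,4,4](0) P2=[2,4,0,0,4,0](2)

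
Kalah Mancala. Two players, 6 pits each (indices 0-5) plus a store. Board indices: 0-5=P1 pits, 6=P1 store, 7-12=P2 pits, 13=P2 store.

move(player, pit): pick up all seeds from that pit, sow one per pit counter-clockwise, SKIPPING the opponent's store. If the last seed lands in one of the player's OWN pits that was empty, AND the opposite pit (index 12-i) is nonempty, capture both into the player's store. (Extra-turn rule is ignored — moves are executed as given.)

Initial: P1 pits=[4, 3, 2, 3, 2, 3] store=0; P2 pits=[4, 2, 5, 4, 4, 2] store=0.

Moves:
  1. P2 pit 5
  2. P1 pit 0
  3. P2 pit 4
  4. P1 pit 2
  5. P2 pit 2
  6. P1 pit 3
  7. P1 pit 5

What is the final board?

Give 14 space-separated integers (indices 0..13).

Move 1: P2 pit5 -> P1=[5,3,2,3,2,3](0) P2=[4,2,5,4,4,0](1)
Move 2: P1 pit0 -> P1=[0,4,3,4,3,4](0) P2=[4,2,5,4,4,0](1)
Move 3: P2 pit4 -> P1=[1,5,3,4,3,4](0) P2=[4,2,5,4,0,1](2)
Move 4: P1 pit2 -> P1=[1,5,0,5,4,5](0) P2=[4,2,5,4,0,1](2)
Move 5: P2 pit2 -> P1=[2,5,0,5,4,5](0) P2=[4,2,0,5,1,2](3)
Move 6: P1 pit3 -> P1=[2,5,0,0,5,6](1) P2=[5,3,0,5,1,2](3)
Move 7: P1 pit5 -> P1=[2,5,0,0,5,0](2) P2=[6,4,1,6,2,2](3)

Answer: 2 5 0 0 5 0 2 6 4 1 6 2 2 3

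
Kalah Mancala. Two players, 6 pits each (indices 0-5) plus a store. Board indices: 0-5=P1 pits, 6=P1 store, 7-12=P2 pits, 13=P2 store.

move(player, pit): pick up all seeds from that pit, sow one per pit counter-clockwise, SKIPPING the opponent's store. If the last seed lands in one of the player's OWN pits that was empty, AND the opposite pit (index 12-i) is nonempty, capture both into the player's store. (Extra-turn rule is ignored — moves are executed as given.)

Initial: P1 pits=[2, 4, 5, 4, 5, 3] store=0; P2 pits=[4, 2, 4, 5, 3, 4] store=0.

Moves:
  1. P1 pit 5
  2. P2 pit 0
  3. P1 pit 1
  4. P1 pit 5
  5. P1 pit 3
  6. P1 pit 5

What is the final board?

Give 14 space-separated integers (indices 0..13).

Move 1: P1 pit5 -> P1=[2,4,5,4,5,0](1) P2=[5,3,4,5,3,4](0)
Move 2: P2 pit0 -> P1=[2,4,5,4,5,0](1) P2=[0,4,5,6,4,5](0)
Move 3: P1 pit1 -> P1=[2,0,6,5,6,1](1) P2=[0,4,5,6,4,5](0)
Move 4: P1 pit5 -> P1=[2,0,6,5,6,0](2) P2=[0,4,5,6,4,5](0)
Move 5: P1 pit3 -> P1=[2,0,6,0,7,1](3) P2=[1,5,5,6,4,5](0)
Move 6: P1 pit5 -> P1=[2,0,6,0,7,0](4) P2=[1,5,5,6,4,5](0)

Answer: 2 0 6 0 7 0 4 1 5 5 6 4 5 0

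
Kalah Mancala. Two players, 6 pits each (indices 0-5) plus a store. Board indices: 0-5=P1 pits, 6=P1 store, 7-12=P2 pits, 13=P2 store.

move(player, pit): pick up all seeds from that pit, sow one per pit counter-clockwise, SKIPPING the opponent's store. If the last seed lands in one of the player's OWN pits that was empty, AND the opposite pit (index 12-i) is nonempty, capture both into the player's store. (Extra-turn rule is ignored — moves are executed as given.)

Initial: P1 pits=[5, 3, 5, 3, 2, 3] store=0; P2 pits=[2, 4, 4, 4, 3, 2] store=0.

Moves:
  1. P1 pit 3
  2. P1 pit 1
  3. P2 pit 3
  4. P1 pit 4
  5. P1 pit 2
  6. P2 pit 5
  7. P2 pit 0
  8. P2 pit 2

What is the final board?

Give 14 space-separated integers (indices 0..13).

Move 1: P1 pit3 -> P1=[5,3,5,0,3,4](1) P2=[2,4,4,4,3,2](0)
Move 2: P1 pit1 -> P1=[5,0,6,1,4,4](1) P2=[2,4,4,4,3,2](0)
Move 3: P2 pit3 -> P1=[6,0,6,1,4,4](1) P2=[2,4,4,0,4,3](1)
Move 4: P1 pit4 -> P1=[6,0,6,1,0,5](2) P2=[3,5,4,0,4,3](1)
Move 5: P1 pit2 -> P1=[6,0,0,2,1,6](3) P2=[4,6,4,0,4,3](1)
Move 6: P2 pit5 -> P1=[7,1,0,2,1,6](3) P2=[4,6,4,0,4,0](2)
Move 7: P2 pit0 -> P1=[7,1,0,2,1,6](3) P2=[0,7,5,1,5,0](2)
Move 8: P2 pit2 -> P1=[8,1,0,2,1,6](3) P2=[0,7,0,2,6,1](3)

Answer: 8 1 0 2 1 6 3 0 7 0 2 6 1 3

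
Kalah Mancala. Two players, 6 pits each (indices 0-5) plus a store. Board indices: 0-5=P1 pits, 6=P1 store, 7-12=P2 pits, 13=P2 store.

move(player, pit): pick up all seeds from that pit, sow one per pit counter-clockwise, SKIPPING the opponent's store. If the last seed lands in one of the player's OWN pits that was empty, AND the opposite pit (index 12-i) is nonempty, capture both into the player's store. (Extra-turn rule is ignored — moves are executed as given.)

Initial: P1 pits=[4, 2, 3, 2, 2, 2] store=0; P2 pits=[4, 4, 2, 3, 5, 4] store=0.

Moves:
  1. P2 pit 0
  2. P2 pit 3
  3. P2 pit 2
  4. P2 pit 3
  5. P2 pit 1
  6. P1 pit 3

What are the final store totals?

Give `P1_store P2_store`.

Move 1: P2 pit0 -> P1=[4,2,3,2,2,2](0) P2=[0,5,3,4,6,4](0)
Move 2: P2 pit3 -> P1=[5,2,3,2,2,2](0) P2=[0,5,3,0,7,5](1)
Move 3: P2 pit2 -> P1=[5,2,3,2,2,2](0) P2=[0,5,0,1,8,6](1)
Move 4: P2 pit3 -> P1=[5,2,3,2,2,2](0) P2=[0,5,0,0,9,6](1)
Move 5: P2 pit1 -> P1=[5,2,3,2,2,2](0) P2=[0,0,1,1,10,7](2)
Move 6: P1 pit3 -> P1=[5,2,3,0,3,3](0) P2=[0,0,1,1,10,7](2)

Answer: 0 2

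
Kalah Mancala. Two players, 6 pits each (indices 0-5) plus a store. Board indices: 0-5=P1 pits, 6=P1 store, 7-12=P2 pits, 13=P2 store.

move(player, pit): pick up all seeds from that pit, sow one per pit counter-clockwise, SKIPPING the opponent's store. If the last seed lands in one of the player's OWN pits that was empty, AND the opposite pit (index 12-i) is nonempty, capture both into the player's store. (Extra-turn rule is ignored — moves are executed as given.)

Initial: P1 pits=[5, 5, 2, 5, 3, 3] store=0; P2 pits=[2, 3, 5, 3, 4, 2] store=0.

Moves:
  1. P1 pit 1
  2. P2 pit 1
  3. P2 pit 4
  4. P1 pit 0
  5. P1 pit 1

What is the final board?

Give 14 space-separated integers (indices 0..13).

Move 1: P1 pit1 -> P1=[5,0,3,6,4,4](1) P2=[2,3,5,3,4,2](0)
Move 2: P2 pit1 -> P1=[5,0,3,6,4,4](1) P2=[2,0,6,4,5,2](0)
Move 3: P2 pit4 -> P1=[6,1,4,6,4,4](1) P2=[2,0,6,4,0,3](1)
Move 4: P1 pit0 -> P1=[0,2,5,7,5,5](2) P2=[2,0,6,4,0,3](1)
Move 5: P1 pit1 -> P1=[0,0,6,8,5,5](2) P2=[2,0,6,4,0,3](1)

Answer: 0 0 6 8 5 5 2 2 0 6 4 0 3 1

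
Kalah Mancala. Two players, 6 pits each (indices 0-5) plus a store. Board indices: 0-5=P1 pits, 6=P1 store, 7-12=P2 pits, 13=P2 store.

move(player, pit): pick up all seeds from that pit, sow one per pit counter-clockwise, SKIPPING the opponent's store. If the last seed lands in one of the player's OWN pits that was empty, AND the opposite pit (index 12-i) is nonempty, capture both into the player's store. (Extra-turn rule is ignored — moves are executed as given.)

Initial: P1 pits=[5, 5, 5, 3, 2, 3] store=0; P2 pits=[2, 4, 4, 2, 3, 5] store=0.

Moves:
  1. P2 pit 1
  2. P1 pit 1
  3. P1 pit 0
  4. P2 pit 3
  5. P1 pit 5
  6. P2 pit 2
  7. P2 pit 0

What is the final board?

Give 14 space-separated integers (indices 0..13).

Move 1: P2 pit1 -> P1=[5,5,5,3,2,3](0) P2=[2,0,5,3,4,6](0)
Move 2: P1 pit1 -> P1=[5,0,6,4,3,4](1) P2=[2,0,5,3,4,6](0)
Move 3: P1 pit0 -> P1=[0,1,7,5,4,5](1) P2=[2,0,5,3,4,6](0)
Move 4: P2 pit3 -> P1=[0,1,7,5,4,5](1) P2=[2,0,5,0,5,7](1)
Move 5: P1 pit5 -> P1=[0,1,7,5,4,0](2) P2=[3,1,6,1,5,7](1)
Move 6: P2 pit2 -> P1=[1,2,7,5,4,0](2) P2=[3,1,0,2,6,8](2)
Move 7: P2 pit0 -> P1=[1,2,7,5,4,0](2) P2=[0,2,1,3,6,8](2)

Answer: 1 2 7 5 4 0 2 0 2 1 3 6 8 2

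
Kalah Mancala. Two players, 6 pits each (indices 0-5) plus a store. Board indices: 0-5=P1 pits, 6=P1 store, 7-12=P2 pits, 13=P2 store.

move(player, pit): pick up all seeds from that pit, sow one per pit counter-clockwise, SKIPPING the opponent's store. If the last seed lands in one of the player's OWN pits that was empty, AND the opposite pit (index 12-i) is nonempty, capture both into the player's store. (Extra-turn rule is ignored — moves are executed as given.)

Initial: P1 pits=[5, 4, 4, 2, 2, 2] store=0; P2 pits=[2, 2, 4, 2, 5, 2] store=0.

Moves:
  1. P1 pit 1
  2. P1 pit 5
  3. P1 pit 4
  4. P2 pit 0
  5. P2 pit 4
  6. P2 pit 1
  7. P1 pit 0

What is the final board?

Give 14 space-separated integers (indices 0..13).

Answer: 0 2 7 5 1 2 3 0 0 6 4 1 4 1

Derivation:
Move 1: P1 pit1 -> P1=[5,0,5,3,3,3](0) P2=[2,2,4,2,5,2](0)
Move 2: P1 pit5 -> P1=[5,0,5,3,3,0](1) P2=[3,3,4,2,5,2](0)
Move 3: P1 pit4 -> P1=[5,0,5,3,0,1](2) P2=[4,3,4,2,5,2](0)
Move 4: P2 pit0 -> P1=[5,0,5,3,0,1](2) P2=[0,4,5,3,6,2](0)
Move 5: P2 pit4 -> P1=[6,1,6,4,0,1](2) P2=[0,4,5,3,0,3](1)
Move 6: P2 pit1 -> P1=[6,1,6,4,0,1](2) P2=[0,0,6,4,1,4](1)
Move 7: P1 pit0 -> P1=[0,2,7,5,1,2](3) P2=[0,0,6,4,1,4](1)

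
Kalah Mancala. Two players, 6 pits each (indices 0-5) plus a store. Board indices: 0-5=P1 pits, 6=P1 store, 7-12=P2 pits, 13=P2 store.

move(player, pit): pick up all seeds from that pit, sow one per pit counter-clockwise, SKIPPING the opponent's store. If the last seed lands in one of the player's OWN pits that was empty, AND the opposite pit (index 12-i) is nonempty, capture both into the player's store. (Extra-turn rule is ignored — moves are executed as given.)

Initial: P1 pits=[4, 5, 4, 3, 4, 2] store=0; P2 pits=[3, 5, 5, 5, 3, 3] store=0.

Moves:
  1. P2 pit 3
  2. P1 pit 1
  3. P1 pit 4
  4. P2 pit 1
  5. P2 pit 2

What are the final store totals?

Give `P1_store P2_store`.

Move 1: P2 pit3 -> P1=[5,6,4,3,4,2](0) P2=[3,5,5,0,4,4](1)
Move 2: P1 pit1 -> P1=[5,0,5,4,5,3](1) P2=[4,5,5,0,4,4](1)
Move 3: P1 pit4 -> P1=[5,0,5,4,0,4](2) P2=[5,6,6,0,4,4](1)
Move 4: P2 pit1 -> P1=[6,0,5,4,0,4](2) P2=[5,0,7,1,5,5](2)
Move 5: P2 pit2 -> P1=[7,1,6,4,0,4](2) P2=[5,0,0,2,6,6](3)

Answer: 2 3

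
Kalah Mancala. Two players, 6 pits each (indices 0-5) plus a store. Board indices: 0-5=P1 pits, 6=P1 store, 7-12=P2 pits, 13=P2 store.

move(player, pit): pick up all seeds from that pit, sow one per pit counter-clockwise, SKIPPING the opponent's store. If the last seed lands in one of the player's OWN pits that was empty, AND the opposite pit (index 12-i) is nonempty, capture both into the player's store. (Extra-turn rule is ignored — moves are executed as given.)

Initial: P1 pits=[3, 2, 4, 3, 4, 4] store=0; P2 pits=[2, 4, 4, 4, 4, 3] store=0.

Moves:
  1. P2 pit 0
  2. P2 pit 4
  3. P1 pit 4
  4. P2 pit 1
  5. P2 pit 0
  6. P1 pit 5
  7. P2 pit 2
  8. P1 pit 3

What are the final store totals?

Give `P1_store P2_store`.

Move 1: P2 pit0 -> P1=[3,2,4,3,4,4](0) P2=[0,5,5,4,4,3](0)
Move 2: P2 pit4 -> P1=[4,3,4,3,4,4](0) P2=[0,5,5,4,0,4](1)
Move 3: P1 pit4 -> P1=[4,3,4,3,0,5](1) P2=[1,6,5,4,0,4](1)
Move 4: P2 pit1 -> P1=[5,3,4,3,0,5](1) P2=[1,0,6,5,1,5](2)
Move 5: P2 pit0 -> P1=[5,3,4,3,0,5](1) P2=[0,1,6,5,1,5](2)
Move 6: P1 pit5 -> P1=[5,3,4,3,0,0](2) P2=[1,2,7,6,1,5](2)
Move 7: P2 pit2 -> P1=[6,4,5,3,0,0](2) P2=[1,2,0,7,2,6](3)
Move 8: P1 pit3 -> P1=[6,4,5,0,1,1](3) P2=[1,2,0,7,2,6](3)

Answer: 3 3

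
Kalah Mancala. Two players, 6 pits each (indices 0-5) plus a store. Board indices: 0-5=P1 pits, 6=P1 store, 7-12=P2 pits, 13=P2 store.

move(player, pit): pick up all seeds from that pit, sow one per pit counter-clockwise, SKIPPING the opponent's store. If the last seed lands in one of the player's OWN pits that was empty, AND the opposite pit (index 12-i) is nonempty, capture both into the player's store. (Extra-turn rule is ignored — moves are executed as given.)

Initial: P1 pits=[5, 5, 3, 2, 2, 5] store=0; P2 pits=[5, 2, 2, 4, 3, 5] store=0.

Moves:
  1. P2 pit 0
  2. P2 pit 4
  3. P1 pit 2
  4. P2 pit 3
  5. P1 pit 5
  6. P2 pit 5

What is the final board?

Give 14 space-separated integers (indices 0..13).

Move 1: P2 pit0 -> P1=[5,5,3,2,2,5](0) P2=[0,3,3,5,4,6](0)
Move 2: P2 pit4 -> P1=[6,6,3,2,2,5](0) P2=[0,3,3,5,0,7](1)
Move 3: P1 pit2 -> P1=[6,6,0,3,3,6](0) P2=[0,3,3,5,0,7](1)
Move 4: P2 pit3 -> P1=[7,7,0,3,3,6](0) P2=[0,3,3,0,1,8](2)
Move 5: P1 pit5 -> P1=[7,7,0,3,3,0](1) P2=[1,4,4,1,2,8](2)
Move 6: P2 pit5 -> P1=[8,8,1,4,4,1](1) P2=[2,4,4,1,2,0](3)

Answer: 8 8 1 4 4 1 1 2 4 4 1 2 0 3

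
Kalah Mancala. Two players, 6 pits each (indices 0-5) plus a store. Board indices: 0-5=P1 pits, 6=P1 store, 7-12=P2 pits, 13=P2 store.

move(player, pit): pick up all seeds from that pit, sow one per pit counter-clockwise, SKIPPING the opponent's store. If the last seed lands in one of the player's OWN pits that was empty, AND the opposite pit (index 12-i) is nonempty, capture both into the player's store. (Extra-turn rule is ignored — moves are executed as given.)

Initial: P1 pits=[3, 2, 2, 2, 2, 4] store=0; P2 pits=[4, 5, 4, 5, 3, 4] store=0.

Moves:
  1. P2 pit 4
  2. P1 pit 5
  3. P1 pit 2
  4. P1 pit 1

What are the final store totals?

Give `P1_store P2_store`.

Answer: 1 1

Derivation:
Move 1: P2 pit4 -> P1=[4,2,2,2,2,4](0) P2=[4,5,4,5,0,5](1)
Move 2: P1 pit5 -> P1=[4,2,2,2,2,0](1) P2=[5,6,5,5,0,5](1)
Move 3: P1 pit2 -> P1=[4,2,0,3,3,0](1) P2=[5,6,5,5,0,5](1)
Move 4: P1 pit1 -> P1=[4,0,1,4,3,0](1) P2=[5,6,5,5,0,5](1)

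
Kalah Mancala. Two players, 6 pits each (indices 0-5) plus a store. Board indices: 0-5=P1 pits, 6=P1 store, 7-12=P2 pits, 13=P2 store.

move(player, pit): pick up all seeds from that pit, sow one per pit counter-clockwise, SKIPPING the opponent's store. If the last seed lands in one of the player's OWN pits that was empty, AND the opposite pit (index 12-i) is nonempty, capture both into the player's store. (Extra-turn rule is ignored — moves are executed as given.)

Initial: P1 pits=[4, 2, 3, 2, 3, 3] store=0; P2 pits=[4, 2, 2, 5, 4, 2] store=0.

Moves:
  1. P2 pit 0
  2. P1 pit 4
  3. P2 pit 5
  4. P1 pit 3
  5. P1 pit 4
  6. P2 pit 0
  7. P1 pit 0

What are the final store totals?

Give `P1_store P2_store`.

Move 1: P2 pit0 -> P1=[4,2,3,2,3,3](0) P2=[0,3,3,6,5,2](0)
Move 2: P1 pit4 -> P1=[4,2,3,2,0,4](1) P2=[1,3,3,6,5,2](0)
Move 3: P2 pit5 -> P1=[5,2,3,2,0,4](1) P2=[1,3,3,6,5,0](1)
Move 4: P1 pit3 -> P1=[5,2,3,0,1,5](1) P2=[1,3,3,6,5,0](1)
Move 5: P1 pit4 -> P1=[5,2,3,0,0,6](1) P2=[1,3,3,6,5,0](1)
Move 6: P2 pit0 -> P1=[5,2,3,0,0,6](1) P2=[0,4,3,6,5,0](1)
Move 7: P1 pit0 -> P1=[0,3,4,1,1,7](1) P2=[0,4,3,6,5,0](1)

Answer: 1 1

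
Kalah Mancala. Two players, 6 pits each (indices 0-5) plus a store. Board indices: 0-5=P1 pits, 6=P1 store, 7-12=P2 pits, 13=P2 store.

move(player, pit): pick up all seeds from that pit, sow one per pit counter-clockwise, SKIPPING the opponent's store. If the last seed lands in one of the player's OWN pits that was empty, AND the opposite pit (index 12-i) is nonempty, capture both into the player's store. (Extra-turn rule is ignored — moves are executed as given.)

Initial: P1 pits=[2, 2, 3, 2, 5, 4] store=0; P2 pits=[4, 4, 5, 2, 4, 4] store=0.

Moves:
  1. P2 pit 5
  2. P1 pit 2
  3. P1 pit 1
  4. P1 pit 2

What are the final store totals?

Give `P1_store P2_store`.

Move 1: P2 pit5 -> P1=[3,3,4,2,5,4](0) P2=[4,4,5,2,4,0](1)
Move 2: P1 pit2 -> P1=[3,3,0,3,6,5](1) P2=[4,4,5,2,4,0](1)
Move 3: P1 pit1 -> P1=[3,0,1,4,7,5](1) P2=[4,4,5,2,4,0](1)
Move 4: P1 pit2 -> P1=[3,0,0,5,7,5](1) P2=[4,4,5,2,4,0](1)

Answer: 1 1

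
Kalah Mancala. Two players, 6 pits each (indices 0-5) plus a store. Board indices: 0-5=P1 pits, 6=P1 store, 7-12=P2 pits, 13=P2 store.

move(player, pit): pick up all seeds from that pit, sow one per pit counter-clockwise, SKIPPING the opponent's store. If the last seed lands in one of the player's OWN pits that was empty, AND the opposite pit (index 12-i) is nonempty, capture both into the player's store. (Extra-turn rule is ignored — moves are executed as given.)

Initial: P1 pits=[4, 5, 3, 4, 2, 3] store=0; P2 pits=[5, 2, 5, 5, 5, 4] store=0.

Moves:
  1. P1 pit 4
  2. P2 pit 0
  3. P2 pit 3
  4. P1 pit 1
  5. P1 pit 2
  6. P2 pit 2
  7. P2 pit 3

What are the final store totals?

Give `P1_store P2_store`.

Move 1: P1 pit4 -> P1=[4,5,3,4,0,4](1) P2=[5,2,5,5,5,4](0)
Move 2: P2 pit0 -> P1=[4,5,3,4,0,4](1) P2=[0,3,6,6,6,5](0)
Move 3: P2 pit3 -> P1=[5,6,4,4,0,4](1) P2=[0,3,6,0,7,6](1)
Move 4: P1 pit1 -> P1=[5,0,5,5,1,5](2) P2=[1,3,6,0,7,6](1)
Move 5: P1 pit2 -> P1=[5,0,0,6,2,6](3) P2=[2,3,6,0,7,6](1)
Move 6: P2 pit2 -> P1=[6,1,0,6,2,6](3) P2=[2,3,0,1,8,7](2)
Move 7: P2 pit3 -> P1=[6,1,0,6,2,6](3) P2=[2,3,0,0,9,7](2)

Answer: 3 2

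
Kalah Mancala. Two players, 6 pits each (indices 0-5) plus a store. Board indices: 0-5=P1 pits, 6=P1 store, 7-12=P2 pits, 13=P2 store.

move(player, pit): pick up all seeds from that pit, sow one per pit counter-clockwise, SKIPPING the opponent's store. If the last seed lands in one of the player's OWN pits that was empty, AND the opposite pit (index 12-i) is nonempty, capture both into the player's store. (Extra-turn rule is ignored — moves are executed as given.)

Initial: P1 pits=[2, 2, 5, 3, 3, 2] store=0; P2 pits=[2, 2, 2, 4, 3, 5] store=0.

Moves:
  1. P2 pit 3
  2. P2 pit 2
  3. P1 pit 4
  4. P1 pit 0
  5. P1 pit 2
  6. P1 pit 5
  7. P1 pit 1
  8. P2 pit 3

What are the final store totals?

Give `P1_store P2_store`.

Answer: 3 1

Derivation:
Move 1: P2 pit3 -> P1=[3,2,5,3,3,2](0) P2=[2,2,2,0,4,6](1)
Move 2: P2 pit2 -> P1=[3,2,5,3,3,2](0) P2=[2,2,0,1,5,6](1)
Move 3: P1 pit4 -> P1=[3,2,5,3,0,3](1) P2=[3,2,0,1,5,6](1)
Move 4: P1 pit0 -> P1=[0,3,6,4,0,3](1) P2=[3,2,0,1,5,6](1)
Move 5: P1 pit2 -> P1=[0,3,0,5,1,4](2) P2=[4,3,0,1,5,6](1)
Move 6: P1 pit5 -> P1=[0,3,0,5,1,0](3) P2=[5,4,1,1,5,6](1)
Move 7: P1 pit1 -> P1=[0,0,1,6,2,0](3) P2=[5,4,1,1,5,6](1)
Move 8: P2 pit3 -> P1=[0,0,1,6,2,0](3) P2=[5,4,1,0,6,6](1)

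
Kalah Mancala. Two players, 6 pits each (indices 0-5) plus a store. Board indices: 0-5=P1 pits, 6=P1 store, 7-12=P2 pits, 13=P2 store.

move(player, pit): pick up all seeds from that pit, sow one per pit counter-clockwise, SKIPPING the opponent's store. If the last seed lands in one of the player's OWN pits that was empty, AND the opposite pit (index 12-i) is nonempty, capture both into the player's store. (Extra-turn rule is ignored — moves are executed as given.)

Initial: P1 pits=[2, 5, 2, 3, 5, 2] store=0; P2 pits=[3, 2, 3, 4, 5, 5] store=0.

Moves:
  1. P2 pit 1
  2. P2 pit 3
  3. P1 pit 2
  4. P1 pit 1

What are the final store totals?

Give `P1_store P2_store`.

Move 1: P2 pit1 -> P1=[2,5,2,3,5,2](0) P2=[3,0,4,5,5,5](0)
Move 2: P2 pit3 -> P1=[3,6,2,3,5,2](0) P2=[3,0,4,0,6,6](1)
Move 3: P1 pit2 -> P1=[3,6,0,4,6,2](0) P2=[3,0,4,0,6,6](1)
Move 4: P1 pit1 -> P1=[3,0,1,5,7,3](1) P2=[4,0,4,0,6,6](1)

Answer: 1 1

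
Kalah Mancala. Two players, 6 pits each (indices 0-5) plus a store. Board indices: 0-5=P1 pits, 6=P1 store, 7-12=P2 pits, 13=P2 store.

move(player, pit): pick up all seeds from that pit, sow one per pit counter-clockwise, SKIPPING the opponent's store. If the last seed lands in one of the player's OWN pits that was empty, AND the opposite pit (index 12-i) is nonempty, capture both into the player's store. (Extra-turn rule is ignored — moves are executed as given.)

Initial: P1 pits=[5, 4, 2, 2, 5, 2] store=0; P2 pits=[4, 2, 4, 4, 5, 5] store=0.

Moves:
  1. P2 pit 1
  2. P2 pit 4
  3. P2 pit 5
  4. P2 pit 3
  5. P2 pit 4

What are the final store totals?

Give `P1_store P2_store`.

Answer: 0 3

Derivation:
Move 1: P2 pit1 -> P1=[5,4,2,2,5,2](0) P2=[4,0,5,5,5,5](0)
Move 2: P2 pit4 -> P1=[6,5,3,2,5,2](0) P2=[4,0,5,5,0,6](1)
Move 3: P2 pit5 -> P1=[7,6,4,3,6,2](0) P2=[4,0,5,5,0,0](2)
Move 4: P2 pit3 -> P1=[8,7,4,3,6,2](0) P2=[4,0,5,0,1,1](3)
Move 5: P2 pit4 -> P1=[8,7,4,3,6,2](0) P2=[4,0,5,0,0,2](3)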